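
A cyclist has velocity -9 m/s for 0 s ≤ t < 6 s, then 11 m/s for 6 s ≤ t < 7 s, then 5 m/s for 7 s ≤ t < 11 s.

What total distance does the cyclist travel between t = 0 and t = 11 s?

Total distance travelled is ∫|v| dt — sum the magnitudes of each area piece.
0–6 s: |-9| × 6 = 54 m
6–7 s: |11| × 1 = 11 m
7–11 s: |5| × 4 = 20 m
Total distance = 85 m

85 m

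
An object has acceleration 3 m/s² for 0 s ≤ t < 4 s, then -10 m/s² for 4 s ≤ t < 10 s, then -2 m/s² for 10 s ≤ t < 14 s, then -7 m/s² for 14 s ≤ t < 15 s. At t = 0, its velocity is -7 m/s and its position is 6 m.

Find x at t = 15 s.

On each constant-a segment, Δv = aΔt and Δx = v₀Δt + ½aΔt²; chain segment to segment.
0–4 s: v starts -7 m/s; Δx = -7·4 + ½·3·4² = -4 m; v ends 5 m/s.
4–10 s: v starts 5 m/s; Δx = 5·6 + ½·-10·6² = -150 m; v ends -55 m/s.
10–14 s: v starts -55 m/s; Δx = -55·4 + ½·-2·4² = -236 m; v ends -63 m/s.
14–15 s: v starts -63 m/s; Δx = -63·1 + ½·-7·1² = -66.5 m; v ends -70 m/s.
x(15) = 6 + Σ Δx = -450.5 m.

-450.5 m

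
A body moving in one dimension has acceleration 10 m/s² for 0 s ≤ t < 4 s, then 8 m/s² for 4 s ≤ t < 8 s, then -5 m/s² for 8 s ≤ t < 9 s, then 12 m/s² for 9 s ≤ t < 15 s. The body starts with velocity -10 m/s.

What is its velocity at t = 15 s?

Δv equals the area under the a-t graph; then v = v₀ + Δv.
0–4 s: 10 × 4 = 40 m/s
4–8 s: 8 × 4 = 32 m/s
8–9 s: -5 × 1 = -5 m/s
9–15 s: 12 × 6 = 72 m/s
Δv = 139 m/s, so v(15) = -10 + (139) = 129 m/s.

129 m/s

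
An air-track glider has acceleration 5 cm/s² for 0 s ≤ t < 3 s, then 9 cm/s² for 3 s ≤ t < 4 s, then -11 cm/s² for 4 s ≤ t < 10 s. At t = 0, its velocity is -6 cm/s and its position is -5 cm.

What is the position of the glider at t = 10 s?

-77 cm

On each constant-a segment, Δv = aΔt and Δx = v₀Δt + ½aΔt²; chain segment to segment.
0–3 s: v starts -6 cm/s; Δx = -6·3 + ½·5·3² = 4.5 cm; v ends 9 cm/s.
3–4 s: v starts 9 cm/s; Δx = 9·1 + ½·9·1² = 13.5 cm; v ends 18 cm/s.
4–10 s: v starts 18 cm/s; Δx = 18·6 + ½·-11·6² = -90 cm; v ends -48 cm/s.
x(10) = -5 + Σ Δx = -77 cm.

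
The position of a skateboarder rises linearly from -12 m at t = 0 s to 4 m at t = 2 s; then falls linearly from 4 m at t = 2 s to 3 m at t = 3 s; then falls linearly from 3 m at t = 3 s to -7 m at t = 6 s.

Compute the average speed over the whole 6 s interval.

Average speed = (total path length)/(elapsed time); on a piecewise-linear x-t graph the path length is Σ|Δx|.
0–2 s: |Δx| = |4 − -12| = 16 m
2–3 s: |Δx| = |3 − 4| = 1 m
3–6 s: |Δx| = |-7 − 3| = 10 m
Total path = 27 m; average speed = 27/6 = 4.5 m/s.

4.5 m/s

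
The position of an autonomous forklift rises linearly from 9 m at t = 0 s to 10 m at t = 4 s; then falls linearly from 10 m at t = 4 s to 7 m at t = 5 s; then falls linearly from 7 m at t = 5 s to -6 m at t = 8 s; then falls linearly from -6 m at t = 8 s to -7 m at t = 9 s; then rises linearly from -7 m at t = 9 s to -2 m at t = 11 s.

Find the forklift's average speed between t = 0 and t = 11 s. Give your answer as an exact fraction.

23/11 m/s

Average speed = (total path length)/(elapsed time); on a piecewise-linear x-t graph the path length is Σ|Δx|.
0–4 s: |Δx| = |10 − 9| = 1 m
4–5 s: |Δx| = |7 − 10| = 3 m
5–8 s: |Δx| = |-6 − 7| = 13 m
8–9 s: |Δx| = |-7 − -6| = 1 m
9–11 s: |Δx| = |-2 − -7| = 5 m
Total path = 23 m; average speed = 23/11 = 23/11 m/s.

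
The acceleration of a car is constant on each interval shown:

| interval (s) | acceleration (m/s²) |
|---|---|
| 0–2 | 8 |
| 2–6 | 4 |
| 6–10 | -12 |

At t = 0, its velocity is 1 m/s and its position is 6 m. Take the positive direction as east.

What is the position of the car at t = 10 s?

160 m

On each constant-a segment, Δv = aΔt and Δx = v₀Δt + ½aΔt²; chain segment to segment.
0–2 s: v starts 1 m/s; Δx = 1·2 + ½·8·2² = 18 m; v ends 17 m/s.
2–6 s: v starts 17 m/s; Δx = 17·4 + ½·4·4² = 100 m; v ends 33 m/s.
6–10 s: v starts 33 m/s; Δx = 33·4 + ½·-12·4² = 36 m; v ends -15 m/s.
x(10) = 6 + Σ Δx = 160 m.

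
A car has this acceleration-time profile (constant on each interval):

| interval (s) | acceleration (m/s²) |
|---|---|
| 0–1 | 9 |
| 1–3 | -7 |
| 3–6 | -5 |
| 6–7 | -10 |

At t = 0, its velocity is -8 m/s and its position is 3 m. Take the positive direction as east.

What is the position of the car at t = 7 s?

On each constant-a segment, Δv = aΔt and Δx = v₀Δt + ½aΔt²; chain segment to segment.
0–1 s: v starts -8 m/s; Δx = -8·1 + ½·9·1² = -3.5 m; v ends 1 m/s.
1–3 s: v starts 1 m/s; Δx = 1·2 + ½·-7·2² = -12 m; v ends -13 m/s.
3–6 s: v starts -13 m/s; Δx = -13·3 + ½·-5·3² = -61.5 m; v ends -28 m/s.
6–7 s: v starts -28 m/s; Δx = -28·1 + ½·-10·1² = -33 m; v ends -38 m/s.
x(7) = 3 + Σ Δx = -107 m.

-107 m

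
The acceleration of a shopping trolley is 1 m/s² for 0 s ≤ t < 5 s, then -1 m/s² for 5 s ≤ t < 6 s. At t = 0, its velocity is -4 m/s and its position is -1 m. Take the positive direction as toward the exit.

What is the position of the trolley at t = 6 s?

-8 m

On each constant-a segment, Δv = aΔt and Δx = v₀Δt + ½aΔt²; chain segment to segment.
0–5 s: v starts -4 m/s; Δx = -4·5 + ½·1·5² = -7.5 m; v ends 1 m/s.
5–6 s: v starts 1 m/s; Δx = 1·1 + ½·-1·1² = 0.5 m; v ends 0 m/s.
x(6) = -1 + Σ Δx = -8 m.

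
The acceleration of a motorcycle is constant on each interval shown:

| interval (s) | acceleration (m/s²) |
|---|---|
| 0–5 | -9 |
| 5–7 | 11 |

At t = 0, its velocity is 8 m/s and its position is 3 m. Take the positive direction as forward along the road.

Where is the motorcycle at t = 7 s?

On each constant-a segment, Δv = aΔt and Δx = v₀Δt + ½aΔt²; chain segment to segment.
0–5 s: v starts 8 m/s; Δx = 8·5 + ½·-9·5² = -72.5 m; v ends -37 m/s.
5–7 s: v starts -37 m/s; Δx = -37·2 + ½·11·2² = -52 m; v ends -15 m/s.
x(7) = 3 + Σ Δx = -121.5 m.

-121.5 m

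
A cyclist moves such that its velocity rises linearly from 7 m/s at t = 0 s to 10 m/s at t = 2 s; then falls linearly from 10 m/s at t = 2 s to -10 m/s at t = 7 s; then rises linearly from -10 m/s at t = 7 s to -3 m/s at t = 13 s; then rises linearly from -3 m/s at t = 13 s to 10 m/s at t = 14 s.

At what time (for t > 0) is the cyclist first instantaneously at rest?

v changes sign on 2–7 s (from 10 to -10); the graph is linear there, so v = 0 at t = 2 + (-10)·(7 − 2)/(-10 − 10) = 4.5 s.

t = 4.5 s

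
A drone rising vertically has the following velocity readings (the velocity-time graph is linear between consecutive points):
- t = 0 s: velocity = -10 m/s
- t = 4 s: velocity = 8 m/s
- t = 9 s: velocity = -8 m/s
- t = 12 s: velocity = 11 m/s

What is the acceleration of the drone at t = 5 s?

Acceleration is the slope of the v-t graph on 4–9 s: (-8 − 8)/(9 − 4) = -3.2 m/s².

-3.2 m/s²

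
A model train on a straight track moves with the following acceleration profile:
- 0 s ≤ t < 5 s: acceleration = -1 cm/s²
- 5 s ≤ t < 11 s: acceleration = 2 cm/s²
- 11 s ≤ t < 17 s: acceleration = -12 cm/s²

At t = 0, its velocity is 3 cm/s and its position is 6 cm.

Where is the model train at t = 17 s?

-123.5 cm

On each constant-a segment, Δv = aΔt and Δx = v₀Δt + ½aΔt²; chain segment to segment.
0–5 s: v starts 3 cm/s; Δx = 3·5 + ½·-1·5² = 2.5 cm; v ends -2 cm/s.
5–11 s: v starts -2 cm/s; Δx = -2·6 + ½·2·6² = 24 cm; v ends 10 cm/s.
11–17 s: v starts 10 cm/s; Δx = 10·6 + ½·-12·6² = -156 cm; v ends -62 cm/s.
x(17) = 6 + Σ Δx = -123.5 cm.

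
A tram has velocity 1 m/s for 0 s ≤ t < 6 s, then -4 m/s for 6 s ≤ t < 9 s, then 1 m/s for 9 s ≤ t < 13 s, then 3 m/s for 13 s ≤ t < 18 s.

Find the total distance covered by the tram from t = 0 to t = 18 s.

Total distance travelled is ∫|v| dt — sum the magnitudes of each area piece.
0–6 s: |1| × 6 = 6 m
6–9 s: |-4| × 3 = 12 m
9–13 s: |1| × 4 = 4 m
13–18 s: |3| × 5 = 15 m
Total distance = 37 m

37 m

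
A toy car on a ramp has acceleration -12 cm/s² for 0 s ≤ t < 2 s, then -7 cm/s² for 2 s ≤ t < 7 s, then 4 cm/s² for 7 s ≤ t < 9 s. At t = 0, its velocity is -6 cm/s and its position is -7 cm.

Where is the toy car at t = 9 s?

-402.5 cm

On each constant-a segment, Δv = aΔt and Δx = v₀Δt + ½aΔt²; chain segment to segment.
0–2 s: v starts -6 cm/s; Δx = -6·2 + ½·-12·2² = -36 cm; v ends -30 cm/s.
2–7 s: v starts -30 cm/s; Δx = -30·5 + ½·-7·5² = -237.5 cm; v ends -65 cm/s.
7–9 s: v starts -65 cm/s; Δx = -65·2 + ½·4·2² = -122 cm; v ends -57 cm/s.
x(9) = -7 + Σ Δx = -402.5 cm.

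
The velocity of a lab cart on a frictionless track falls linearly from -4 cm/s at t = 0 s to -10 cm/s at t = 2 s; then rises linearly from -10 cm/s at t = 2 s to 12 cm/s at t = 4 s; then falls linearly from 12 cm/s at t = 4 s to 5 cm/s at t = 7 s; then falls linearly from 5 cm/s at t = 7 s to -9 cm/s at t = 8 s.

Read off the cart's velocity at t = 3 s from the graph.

1 cm/s

On 2–4 s the graph is linear from -10 to 12 cm/s: v(3) = -10 + (12 − -10)·(3 − 2)/(4 − 2) = 1 cm/s.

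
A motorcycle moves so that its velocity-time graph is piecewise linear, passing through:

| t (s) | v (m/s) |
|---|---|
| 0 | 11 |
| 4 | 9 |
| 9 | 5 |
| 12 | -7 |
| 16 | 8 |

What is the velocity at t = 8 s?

On 4–9 s the graph is linear from 9 to 5 m/s: v(8) = 9 + (5 − 9)·(8 − 4)/(9 − 4) = 5.8 m/s.

5.8 m/s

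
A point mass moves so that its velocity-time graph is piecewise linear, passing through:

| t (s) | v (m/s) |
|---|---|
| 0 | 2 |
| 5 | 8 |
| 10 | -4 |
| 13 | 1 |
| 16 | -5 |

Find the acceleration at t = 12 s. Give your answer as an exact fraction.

Acceleration is the slope of the v-t graph on 10–13 s: (1 − -4)/(13 − 10) = 5/3 m/s².

5/3 m/s²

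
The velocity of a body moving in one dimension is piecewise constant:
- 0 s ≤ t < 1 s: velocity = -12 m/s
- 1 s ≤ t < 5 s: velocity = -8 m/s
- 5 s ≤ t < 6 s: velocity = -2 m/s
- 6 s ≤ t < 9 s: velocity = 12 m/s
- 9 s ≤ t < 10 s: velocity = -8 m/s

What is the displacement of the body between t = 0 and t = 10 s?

Net displacement equals the area under the velocity-time graph (areas below the axis count negative).
0–1 s: -12 × 1 = -12 m
1–5 s: -8 × 4 = -32 m
5–6 s: -2 × 1 = -2 m
6–9 s: 12 × 3 = 36 m
9–10 s: -8 × 1 = -8 m
Net displacement = -18 m

-18 m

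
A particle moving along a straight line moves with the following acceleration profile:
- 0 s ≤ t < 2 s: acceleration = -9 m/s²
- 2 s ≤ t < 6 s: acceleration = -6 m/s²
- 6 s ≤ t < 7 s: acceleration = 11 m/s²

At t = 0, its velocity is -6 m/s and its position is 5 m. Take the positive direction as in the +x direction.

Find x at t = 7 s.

On each constant-a segment, Δv = aΔt and Δx = v₀Δt + ½aΔt²; chain segment to segment.
0–2 s: v starts -6 m/s; Δx = -6·2 + ½·-9·2² = -30 m; v ends -24 m/s.
2–6 s: v starts -24 m/s; Δx = -24·4 + ½·-6·4² = -144 m; v ends -48 m/s.
6–7 s: v starts -48 m/s; Δx = -48·1 + ½·11·1² = -42.5 m; v ends -37 m/s.
x(7) = 5 + Σ Δx = -211.5 m.

-211.5 m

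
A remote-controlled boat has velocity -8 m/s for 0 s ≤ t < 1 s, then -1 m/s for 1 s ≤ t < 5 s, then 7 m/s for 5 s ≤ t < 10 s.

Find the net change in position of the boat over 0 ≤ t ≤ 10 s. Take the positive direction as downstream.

Displacement is the signed area under the v-t curve.
0–1 s: -8 × 1 = -8 m
1–5 s: -1 × 4 = -4 m
5–10 s: 7 × 5 = 35 m
Net displacement = 23 m

23 m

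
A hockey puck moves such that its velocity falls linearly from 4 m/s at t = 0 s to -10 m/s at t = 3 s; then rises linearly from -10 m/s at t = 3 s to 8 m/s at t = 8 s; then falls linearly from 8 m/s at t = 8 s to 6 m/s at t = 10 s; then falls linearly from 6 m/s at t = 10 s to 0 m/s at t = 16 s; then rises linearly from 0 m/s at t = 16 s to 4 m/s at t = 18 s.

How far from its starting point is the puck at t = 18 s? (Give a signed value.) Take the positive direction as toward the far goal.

22 m

Net displacement equals the area under the velocity-time graph (areas below the axis count negative).
0–3 s: ½(4 + -10)(3) = -9 m
3–8 s: ½(-10 + 8)(5) = -5 m
8–10 s: ½(8 + 6)(2) = 14 m
10–16 s: ½(6 + 0)(6) = 18 m
16–18 s: ½(0 + 4)(2) = 4 m
Net displacement = 22 m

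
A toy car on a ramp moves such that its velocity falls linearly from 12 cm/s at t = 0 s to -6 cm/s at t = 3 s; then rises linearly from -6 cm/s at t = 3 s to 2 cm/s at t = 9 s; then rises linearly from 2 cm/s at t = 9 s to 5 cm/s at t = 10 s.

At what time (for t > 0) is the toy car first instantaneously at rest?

v changes sign on 0–3 s (from 12 to -6); the graph is linear there, so v = 0 at t = 0 + (-12)·(3 − 0)/(-6 − 12) = 2 s.

t = 2 s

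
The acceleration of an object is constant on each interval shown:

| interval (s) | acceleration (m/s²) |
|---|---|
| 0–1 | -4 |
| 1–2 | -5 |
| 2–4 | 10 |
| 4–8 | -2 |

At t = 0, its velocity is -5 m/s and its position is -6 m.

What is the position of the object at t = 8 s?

-24.5 m

On each constant-a segment, Δv = aΔt and Δx = v₀Δt + ½aΔt²; chain segment to segment.
0–1 s: v starts -5 m/s; Δx = -5·1 + ½·-4·1² = -7 m; v ends -9 m/s.
1–2 s: v starts -9 m/s; Δx = -9·1 + ½·-5·1² = -11.5 m; v ends -14 m/s.
2–4 s: v starts -14 m/s; Δx = -14·2 + ½·10·2² = -8 m; v ends 6 m/s.
4–8 s: v starts 6 m/s; Δx = 6·4 + ½·-2·4² = 8 m; v ends -2 m/s.
x(8) = -6 + Σ Δx = -24.5 m.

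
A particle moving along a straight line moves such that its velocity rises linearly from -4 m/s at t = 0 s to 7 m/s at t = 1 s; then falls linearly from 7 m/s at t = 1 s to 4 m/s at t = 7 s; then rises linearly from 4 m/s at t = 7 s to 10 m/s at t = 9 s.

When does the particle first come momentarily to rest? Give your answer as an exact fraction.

t = 4/11 s

v changes sign on 0–1 s (from -4 to 7); the graph is linear there, so v = 0 at t = 0 + (4)·(1 − 0)/(7 − -4) = 4/11 s.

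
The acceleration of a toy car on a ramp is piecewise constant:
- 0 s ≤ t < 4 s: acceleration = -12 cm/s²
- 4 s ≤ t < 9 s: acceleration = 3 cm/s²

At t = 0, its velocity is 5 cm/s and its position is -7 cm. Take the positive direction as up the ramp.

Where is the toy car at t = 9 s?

-260.5 cm

On each constant-a segment, Δv = aΔt and Δx = v₀Δt + ½aΔt²; chain segment to segment.
0–4 s: v starts 5 cm/s; Δx = 5·4 + ½·-12·4² = -76 cm; v ends -43 cm/s.
4–9 s: v starts -43 cm/s; Δx = -43·5 + ½·3·5² = -177.5 cm; v ends -28 cm/s.
x(9) = -7 + Σ Δx = -260.5 cm.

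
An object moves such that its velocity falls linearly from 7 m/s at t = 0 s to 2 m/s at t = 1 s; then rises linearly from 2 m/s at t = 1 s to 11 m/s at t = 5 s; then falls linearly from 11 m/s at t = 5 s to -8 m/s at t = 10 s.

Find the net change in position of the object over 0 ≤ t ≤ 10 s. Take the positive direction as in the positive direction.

38 m

Displacement is the signed area under the v-t curve.
0–1 s: ½(7 + 2)(1) = 4.5 m
1–5 s: ½(2 + 11)(4) = 26 m
5–10 s: ½(11 + -8)(5) = 7.5 m
Net displacement = 38 m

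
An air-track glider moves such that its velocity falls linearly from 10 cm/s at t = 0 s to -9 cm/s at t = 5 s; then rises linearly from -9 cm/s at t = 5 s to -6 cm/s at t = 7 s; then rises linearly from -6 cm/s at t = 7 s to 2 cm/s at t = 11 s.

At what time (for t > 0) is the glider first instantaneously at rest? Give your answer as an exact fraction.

v changes sign on 0–5 s (from 10 to -9); the graph is linear there, so v = 0 at t = 0 + (-10)·(5 − 0)/(-9 − 10) = 50/19 s.

t = 50/19 s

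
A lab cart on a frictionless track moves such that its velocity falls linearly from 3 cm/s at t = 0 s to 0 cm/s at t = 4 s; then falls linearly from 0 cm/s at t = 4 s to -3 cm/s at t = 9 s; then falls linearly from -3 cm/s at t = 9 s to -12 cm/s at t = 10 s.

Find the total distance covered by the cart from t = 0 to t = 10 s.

21 cm

Distance (not displacement) is the total path length: add the absolute areas under v-t.
0–4 s: |½(3 + 0)(4)| = 6 cm
4–9 s: |½(0 + -3)(5)| = 7.5 cm
9–10 s: |½(-3 + -12)(1)| = 7.5 cm
Total distance = 21 cm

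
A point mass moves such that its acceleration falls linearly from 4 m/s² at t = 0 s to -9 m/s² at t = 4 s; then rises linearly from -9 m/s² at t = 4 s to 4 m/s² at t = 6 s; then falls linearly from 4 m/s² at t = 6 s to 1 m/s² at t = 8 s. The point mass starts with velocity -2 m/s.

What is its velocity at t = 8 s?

Δv equals the area under the a-t graph; then v = v₀ + Δv.
0–4 s: ½(4 + -9)(4) = -10 m/s
4–6 s: ½(-9 + 4)(2) = -5 m/s
6–8 s: ½(4 + 1)(2) = 5 m/s
Δv = -10 m/s, so v(8) = -2 + (-10) = -12 m/s.

-12 m/s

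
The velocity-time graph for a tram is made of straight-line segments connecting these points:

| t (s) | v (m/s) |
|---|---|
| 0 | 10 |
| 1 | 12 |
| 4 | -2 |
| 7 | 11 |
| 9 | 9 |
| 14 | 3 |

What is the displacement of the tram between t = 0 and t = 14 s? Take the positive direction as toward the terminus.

Net displacement equals the area under the velocity-time graph (areas below the axis count negative).
0–1 s: ½(10 + 12)(1) = 11 m
1–4 s: ½(12 + -2)(3) = 15 m
4–7 s: ½(-2 + 11)(3) = 13.5 m
7–9 s: ½(11 + 9)(2) = 20 m
9–14 s: ½(9 + 3)(5) = 30 m
Net displacement = 89.5 m

89.5 m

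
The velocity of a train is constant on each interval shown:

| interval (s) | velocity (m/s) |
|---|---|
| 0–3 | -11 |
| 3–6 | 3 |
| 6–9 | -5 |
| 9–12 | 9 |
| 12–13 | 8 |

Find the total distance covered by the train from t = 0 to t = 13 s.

92 m

Total distance travelled is ∫|v| dt — sum the magnitudes of each area piece.
0–3 s: |-11| × 3 = 33 m
3–6 s: |3| × 3 = 9 m
6–9 s: |-5| × 3 = 15 m
9–12 s: |9| × 3 = 27 m
12–13 s: |8| × 1 = 8 m
Total distance = 92 m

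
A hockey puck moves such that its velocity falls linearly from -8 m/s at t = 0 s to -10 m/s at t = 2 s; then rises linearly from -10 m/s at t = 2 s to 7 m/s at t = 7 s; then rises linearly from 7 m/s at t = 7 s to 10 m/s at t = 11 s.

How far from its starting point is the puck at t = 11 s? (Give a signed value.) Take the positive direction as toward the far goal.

8.5 m

Net displacement equals the area under the velocity-time graph (areas below the axis count negative).
0–2 s: ½(-8 + -10)(2) = -18 m
2–7 s: ½(-10 + 7)(5) = -7.5 m
7–11 s: ½(7 + 10)(4) = 34 m
Net displacement = 8.5 m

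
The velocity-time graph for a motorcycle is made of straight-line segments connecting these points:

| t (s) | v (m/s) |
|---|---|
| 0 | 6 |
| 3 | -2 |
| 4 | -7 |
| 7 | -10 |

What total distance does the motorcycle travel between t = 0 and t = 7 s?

37.5 m

Total distance travelled is ∫|v| dt — sum the magnitudes of each area piece.
0–3 s: v = 0 at t = 2.25 s; triangle areas 6.75 + 0.75 = 7.5 m
3–4 s: |½(-2 + -7)(1)| = 4.5 m
4–7 s: |½(-7 + -10)(3)| = 25.5 m
Total distance = 37.5 m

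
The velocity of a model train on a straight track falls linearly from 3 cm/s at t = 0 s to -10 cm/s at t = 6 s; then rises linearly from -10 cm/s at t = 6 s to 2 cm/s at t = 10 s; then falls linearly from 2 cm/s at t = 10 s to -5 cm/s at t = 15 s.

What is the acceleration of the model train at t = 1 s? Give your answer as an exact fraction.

-13/6 cm/s²

Acceleration is the slope of the v-t graph on 0–6 s: (-10 − 3)/(6 − 0) = -13/6 cm/s².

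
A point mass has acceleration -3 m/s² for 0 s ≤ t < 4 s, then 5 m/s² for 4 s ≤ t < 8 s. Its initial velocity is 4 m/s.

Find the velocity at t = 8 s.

Δv equals the area under the a-t graph; then v = v₀ + Δv.
0–4 s: -3 × 4 = -12 m/s
4–8 s: 5 × 4 = 20 m/s
Δv = 8 m/s, so v(8) = 4 + (8) = 12 m/s.

12 m/s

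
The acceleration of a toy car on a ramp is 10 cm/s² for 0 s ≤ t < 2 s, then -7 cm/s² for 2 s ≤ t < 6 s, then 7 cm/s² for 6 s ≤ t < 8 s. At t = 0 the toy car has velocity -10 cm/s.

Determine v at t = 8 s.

-4 cm/s

Δv equals the area under the a-t graph; then v = v₀ + Δv.
0–2 s: 10 × 2 = 20 cm/s
2–6 s: -7 × 4 = -28 cm/s
6–8 s: 7 × 2 = 14 cm/s
Δv = 6 cm/s, so v(8) = -10 + (6) = -4 cm/s.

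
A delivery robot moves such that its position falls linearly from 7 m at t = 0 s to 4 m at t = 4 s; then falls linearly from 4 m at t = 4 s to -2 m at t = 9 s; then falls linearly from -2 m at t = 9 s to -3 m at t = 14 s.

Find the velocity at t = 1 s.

-0.75 m/s

Velocity is the slope of the x-t graph on 0–4 s: (4 − 7)/(4 − 0) = -0.75 m/s.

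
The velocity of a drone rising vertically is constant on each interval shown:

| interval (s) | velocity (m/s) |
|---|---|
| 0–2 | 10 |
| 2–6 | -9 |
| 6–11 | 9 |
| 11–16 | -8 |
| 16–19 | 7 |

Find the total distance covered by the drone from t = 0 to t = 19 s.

Distance (not displacement) is the total path length: add the absolute areas under v-t.
0–2 s: |10| × 2 = 20 m
2–6 s: |-9| × 4 = 36 m
6–11 s: |9| × 5 = 45 m
11–16 s: |-8| × 5 = 40 m
16–19 s: |7| × 3 = 21 m
Total distance = 162 m

162 m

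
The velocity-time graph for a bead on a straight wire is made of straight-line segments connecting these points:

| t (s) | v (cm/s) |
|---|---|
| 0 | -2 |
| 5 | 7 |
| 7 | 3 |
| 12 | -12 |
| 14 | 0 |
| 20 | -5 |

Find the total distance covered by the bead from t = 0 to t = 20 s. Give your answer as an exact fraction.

695/9 cm

Distance (not displacement) is the total path length: add the absolute areas under v-t.
0–5 s: v = 0 at t = 10/9 s; triangle areas 10/9 + 245/18 = 265/18 cm
5–7 s: |½(7 + 3)(2)| = 10 cm
7–12 s: v = 0 at t = 8 s; triangle areas 1.5 + 24 = 25.5 cm
12–14 s: |½(-12 + 0)(2)| = 12 cm
14–20 s: |½(0 + -5)(6)| = 15 cm
Total distance = 695/9 cm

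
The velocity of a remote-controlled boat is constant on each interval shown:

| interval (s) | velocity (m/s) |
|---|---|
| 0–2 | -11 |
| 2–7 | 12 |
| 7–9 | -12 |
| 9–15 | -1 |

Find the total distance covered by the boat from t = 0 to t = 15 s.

Distance (not displacement) is the total path length: add the absolute areas under v-t.
0–2 s: |-11| × 2 = 22 m
2–7 s: |12| × 5 = 60 m
7–9 s: |-12| × 2 = 24 m
9–15 s: |-1| × 6 = 6 m
Total distance = 112 m

112 m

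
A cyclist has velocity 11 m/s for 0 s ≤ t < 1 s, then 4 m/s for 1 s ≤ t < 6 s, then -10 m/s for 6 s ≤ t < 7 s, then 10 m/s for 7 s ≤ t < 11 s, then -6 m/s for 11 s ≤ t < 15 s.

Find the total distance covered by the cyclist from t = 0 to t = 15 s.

105 m

Distance (not displacement) is the total path length: add the absolute areas under v-t.
0–1 s: |11| × 1 = 11 m
1–6 s: |4| × 5 = 20 m
6–7 s: |-10| × 1 = 10 m
7–11 s: |10| × 4 = 40 m
11–15 s: |-6| × 4 = 24 m
Total distance = 105 m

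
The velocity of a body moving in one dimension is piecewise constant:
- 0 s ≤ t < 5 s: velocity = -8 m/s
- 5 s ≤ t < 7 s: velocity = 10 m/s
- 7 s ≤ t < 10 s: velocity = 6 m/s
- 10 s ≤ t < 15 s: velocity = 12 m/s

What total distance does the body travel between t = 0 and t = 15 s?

138 m

Distance (not displacement) is the total path length: add the absolute areas under v-t.
0–5 s: |-8| × 5 = 40 m
5–7 s: |10| × 2 = 20 m
7–10 s: |6| × 3 = 18 m
10–15 s: |12| × 5 = 60 m
Total distance = 138 m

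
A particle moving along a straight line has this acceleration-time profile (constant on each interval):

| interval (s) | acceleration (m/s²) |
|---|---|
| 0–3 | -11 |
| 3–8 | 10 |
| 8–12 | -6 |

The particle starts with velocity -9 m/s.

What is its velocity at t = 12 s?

Δv equals the area under the a-t graph; then v = v₀ + Δv.
0–3 s: -11 × 3 = -33 m/s
3–8 s: 10 × 5 = 50 m/s
8–12 s: -6 × 4 = -24 m/s
Δv = -7 m/s, so v(12) = -9 + (-7) = -16 m/s.

-16 m/s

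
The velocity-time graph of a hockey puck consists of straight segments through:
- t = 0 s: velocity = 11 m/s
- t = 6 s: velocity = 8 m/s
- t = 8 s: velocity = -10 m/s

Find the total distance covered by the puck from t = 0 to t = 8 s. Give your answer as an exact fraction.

Distance (not displacement) is the total path length: add the absolute areas under v-t.
0–6 s: |½(11 + 8)(6)| = 57 m
6–8 s: v = 0 at t = 62/9 s; triangle areas 32/9 + 50/9 = 82/9 m
Total distance = 595/9 m

595/9 m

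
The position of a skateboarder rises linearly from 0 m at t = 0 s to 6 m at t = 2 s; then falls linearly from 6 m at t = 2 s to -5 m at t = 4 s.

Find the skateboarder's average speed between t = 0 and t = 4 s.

4.25 m/s

Average speed = (total path length)/(elapsed time); on a piecewise-linear x-t graph the path length is Σ|Δx|.
0–2 s: |Δx| = |6 − 0| = 6 m
2–4 s: |Δx| = |-5 − 6| = 11 m
Total path = 17 m; average speed = 17/4 = 4.25 m/s.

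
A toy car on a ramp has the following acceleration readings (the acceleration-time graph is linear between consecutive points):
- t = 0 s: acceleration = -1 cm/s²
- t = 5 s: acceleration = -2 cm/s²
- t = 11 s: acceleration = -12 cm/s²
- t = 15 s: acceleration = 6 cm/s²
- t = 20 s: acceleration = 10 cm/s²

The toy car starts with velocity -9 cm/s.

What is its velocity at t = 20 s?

Δv equals the area under the a-t graph; then v = v₀ + Δv.
0–5 s: ½(-1 + -2)(5) = -7.5 cm/s
5–11 s: ½(-2 + -12)(6) = -42 cm/s
11–15 s: ½(-12 + 6)(4) = -12 cm/s
15–20 s: ½(6 + 10)(5) = 40 cm/s
Δv = -21.5 cm/s, so v(20) = -9 + (-21.5) = -30.5 cm/s.

-30.5 cm/s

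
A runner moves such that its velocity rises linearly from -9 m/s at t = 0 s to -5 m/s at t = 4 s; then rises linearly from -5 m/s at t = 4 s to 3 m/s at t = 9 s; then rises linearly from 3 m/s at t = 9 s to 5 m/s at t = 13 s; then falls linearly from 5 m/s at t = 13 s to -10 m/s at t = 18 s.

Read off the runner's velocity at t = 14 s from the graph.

On 13–18 s the graph is linear from 5 to -10 m/s: v(14) = 5 + (-10 − 5)·(14 − 13)/(18 − 13) = 2 m/s.

2 m/s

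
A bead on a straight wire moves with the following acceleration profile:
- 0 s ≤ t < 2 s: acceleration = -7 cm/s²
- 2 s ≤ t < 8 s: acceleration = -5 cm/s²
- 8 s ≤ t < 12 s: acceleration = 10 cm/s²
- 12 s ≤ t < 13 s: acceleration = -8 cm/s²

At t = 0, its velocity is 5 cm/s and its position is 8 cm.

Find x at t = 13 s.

-219 cm

On each constant-a segment, Δv = aΔt and Δx = v₀Δt + ½aΔt²; chain segment to segment.
0–2 s: v starts 5 cm/s; Δx = 5·2 + ½·-7·2² = -4 cm; v ends -9 cm/s.
2–8 s: v starts -9 cm/s; Δx = -9·6 + ½·-5·6² = -144 cm; v ends -39 cm/s.
8–12 s: v starts -39 cm/s; Δx = -39·4 + ½·10·4² = -76 cm; v ends 1 cm/s.
12–13 s: v starts 1 cm/s; Δx = 1·1 + ½·-8·1² = -3 cm; v ends -7 cm/s.
x(13) = 8 + Σ Δx = -219 cm.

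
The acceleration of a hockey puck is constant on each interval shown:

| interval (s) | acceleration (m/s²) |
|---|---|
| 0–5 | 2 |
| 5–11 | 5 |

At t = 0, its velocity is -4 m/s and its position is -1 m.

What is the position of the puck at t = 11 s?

130 m

On each constant-a segment, Δv = aΔt and Δx = v₀Δt + ½aΔt²; chain segment to segment.
0–5 s: v starts -4 m/s; Δx = -4·5 + ½·2·5² = 5 m; v ends 6 m/s.
5–11 s: v starts 6 m/s; Δx = 6·6 + ½·5·6² = 126 m; v ends 36 m/s.
x(11) = -1 + Σ Δx = 130 m.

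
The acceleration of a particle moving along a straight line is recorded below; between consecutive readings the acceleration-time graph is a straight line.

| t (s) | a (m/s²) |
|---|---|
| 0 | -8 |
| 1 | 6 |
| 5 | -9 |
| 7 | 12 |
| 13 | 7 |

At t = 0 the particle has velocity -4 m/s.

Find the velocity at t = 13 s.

49 m/s

Δv equals the area under the a-t graph; then v = v₀ + Δv.
0–1 s: ½(-8 + 6)(1) = -1 m/s
1–5 s: ½(6 + -9)(4) = -6 m/s
5–7 s: ½(-9 + 12)(2) = 3 m/s
7–13 s: ½(12 + 7)(6) = 57 m/s
Δv = 53 m/s, so v(13) = -4 + (53) = 49 m/s.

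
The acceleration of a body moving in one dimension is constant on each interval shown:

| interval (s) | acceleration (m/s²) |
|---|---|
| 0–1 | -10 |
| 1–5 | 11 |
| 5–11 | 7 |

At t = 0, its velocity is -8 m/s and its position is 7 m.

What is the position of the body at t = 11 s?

On each constant-a segment, Δv = aΔt and Δx = v₀Δt + ½aΔt²; chain segment to segment.
0–1 s: v starts -8 m/s; Δx = -8·1 + ½·-10·1² = -13 m; v ends -18 m/s.
1–5 s: v starts -18 m/s; Δx = -18·4 + ½·11·4² = 16 m; v ends 26 m/s.
5–11 s: v starts 26 m/s; Δx = 26·6 + ½·7·6² = 282 m; v ends 68 m/s.
x(11) = 7 + Σ Δx = 292 m.

292 m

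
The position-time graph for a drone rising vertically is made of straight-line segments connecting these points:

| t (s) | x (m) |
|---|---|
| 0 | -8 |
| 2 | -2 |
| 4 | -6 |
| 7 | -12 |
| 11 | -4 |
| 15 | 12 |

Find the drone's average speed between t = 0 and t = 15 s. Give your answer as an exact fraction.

Average speed = (total path length)/(elapsed time); on a piecewise-linear x-t graph the path length is Σ|Δx|.
0–2 s: |Δx| = |-2 − -8| = 6 m
2–4 s: |Δx| = |-6 − -2| = 4 m
4–7 s: |Δx| = |-12 − -6| = 6 m
7–11 s: |Δx| = |-4 − -12| = 8 m
11–15 s: |Δx| = |12 − -4| = 16 m
Total path = 40 m; average speed = 40/15 = 8/3 m/s.

8/3 m/s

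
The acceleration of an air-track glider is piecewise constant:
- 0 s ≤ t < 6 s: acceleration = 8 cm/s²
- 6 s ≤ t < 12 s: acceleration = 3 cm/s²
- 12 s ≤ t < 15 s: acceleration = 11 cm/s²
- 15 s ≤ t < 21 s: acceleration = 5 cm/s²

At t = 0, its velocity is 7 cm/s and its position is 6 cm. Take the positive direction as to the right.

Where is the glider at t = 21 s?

On each constant-a segment, Δv = aΔt and Δx = v₀Δt + ½aΔt²; chain segment to segment.
0–6 s: v starts 7 cm/s; Δx = 7·6 + ½·8·6² = 186 cm; v ends 55 cm/s.
6–12 s: v starts 55 cm/s; Δx = 55·6 + ½·3·6² = 384 cm; v ends 73 cm/s.
12–15 s: v starts 73 cm/s; Δx = 73·3 + ½·11·3² = 268.5 cm; v ends 106 cm/s.
15–21 s: v starts 106 cm/s; Δx = 106·6 + ½·5·6² = 726 cm; v ends 136 cm/s.
x(21) = 6 + Σ Δx = 1570.5 cm.

1570.5 cm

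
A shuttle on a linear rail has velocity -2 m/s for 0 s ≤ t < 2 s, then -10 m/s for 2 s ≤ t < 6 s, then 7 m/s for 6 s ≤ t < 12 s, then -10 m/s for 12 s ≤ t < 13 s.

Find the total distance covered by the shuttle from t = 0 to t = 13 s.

Distance (not displacement) is the total path length: add the absolute areas under v-t.
0–2 s: |-2| × 2 = 4 m
2–6 s: |-10| × 4 = 40 m
6–12 s: |7| × 6 = 42 m
12–13 s: |-10| × 1 = 10 m
Total distance = 96 m

96 m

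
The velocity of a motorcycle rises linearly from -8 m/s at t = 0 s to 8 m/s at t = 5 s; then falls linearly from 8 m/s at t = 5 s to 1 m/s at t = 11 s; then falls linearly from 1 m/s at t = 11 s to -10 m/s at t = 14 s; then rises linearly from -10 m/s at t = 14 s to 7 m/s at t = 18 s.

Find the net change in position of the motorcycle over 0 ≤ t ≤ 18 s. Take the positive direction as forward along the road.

Displacement is the signed area under the v-t curve.
0–5 s: ½(-8 + 8)(5) = 0 m
5–11 s: ½(8 + 1)(6) = 27 m
11–14 s: ½(1 + -10)(3) = -13.5 m
14–18 s: ½(-10 + 7)(4) = -6 m
Net displacement = 7.5 m

7.5 m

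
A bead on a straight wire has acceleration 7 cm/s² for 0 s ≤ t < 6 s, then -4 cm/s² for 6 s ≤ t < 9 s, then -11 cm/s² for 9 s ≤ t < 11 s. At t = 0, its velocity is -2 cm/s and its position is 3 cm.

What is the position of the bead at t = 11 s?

253 cm

On each constant-a segment, Δv = aΔt and Δx = v₀Δt + ½aΔt²; chain segment to segment.
0–6 s: v starts -2 cm/s; Δx = -2·6 + ½·7·6² = 114 cm; v ends 40 cm/s.
6–9 s: v starts 40 cm/s; Δx = 40·3 + ½·-4·3² = 102 cm; v ends 28 cm/s.
9–11 s: v starts 28 cm/s; Δx = 28·2 + ½·-11·2² = 34 cm; v ends 6 cm/s.
x(11) = 3 + Σ Δx = 253 cm.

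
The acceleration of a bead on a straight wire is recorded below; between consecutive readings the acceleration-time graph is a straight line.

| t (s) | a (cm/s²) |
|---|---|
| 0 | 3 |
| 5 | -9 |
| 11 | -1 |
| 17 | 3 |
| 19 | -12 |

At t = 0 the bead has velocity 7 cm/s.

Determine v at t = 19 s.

-41 cm/s

Δv equals the area under the a-t graph; then v = v₀ + Δv.
0–5 s: ½(3 + -9)(5) = -15 cm/s
5–11 s: ½(-9 + -1)(6) = -30 cm/s
11–17 s: ½(-1 + 3)(6) = 6 cm/s
17–19 s: ½(3 + -12)(2) = -9 cm/s
Δv = -48 cm/s, so v(19) = 7 + (-48) = -41 cm/s.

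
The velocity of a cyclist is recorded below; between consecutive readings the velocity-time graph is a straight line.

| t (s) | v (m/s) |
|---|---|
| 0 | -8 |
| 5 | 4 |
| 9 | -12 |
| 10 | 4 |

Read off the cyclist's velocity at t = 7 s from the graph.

On 5–9 s the graph is linear from 4 to -12 m/s: v(7) = 4 + (-12 − 4)·(7 − 5)/(9 − 5) = -4 m/s.

-4 m/s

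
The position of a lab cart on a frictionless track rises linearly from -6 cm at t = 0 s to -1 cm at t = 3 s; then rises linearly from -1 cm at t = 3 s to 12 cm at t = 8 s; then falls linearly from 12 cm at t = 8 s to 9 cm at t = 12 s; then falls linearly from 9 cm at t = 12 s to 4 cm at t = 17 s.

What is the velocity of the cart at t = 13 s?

Velocity is the slope of the x-t graph on 12–17 s: (4 − 9)/(17 − 12) = -1 cm/s.

-1 cm/s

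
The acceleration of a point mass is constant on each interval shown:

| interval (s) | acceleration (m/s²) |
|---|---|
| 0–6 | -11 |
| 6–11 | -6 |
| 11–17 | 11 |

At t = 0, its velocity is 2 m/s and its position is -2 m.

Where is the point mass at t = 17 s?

On each constant-a segment, Δv = aΔt and Δx = v₀Δt + ½aΔt²; chain segment to segment.
0–6 s: v starts 2 m/s; Δx = 2·6 + ½·-11·6² = -186 m; v ends -64 m/s.
6–11 s: v starts -64 m/s; Δx = -64·5 + ½·-6·5² = -395 m; v ends -94 m/s.
11–17 s: v starts -94 m/s; Δx = -94·6 + ½·11·6² = -366 m; v ends -28 m/s.
x(17) = -2 + Σ Δx = -949 m.

-949 m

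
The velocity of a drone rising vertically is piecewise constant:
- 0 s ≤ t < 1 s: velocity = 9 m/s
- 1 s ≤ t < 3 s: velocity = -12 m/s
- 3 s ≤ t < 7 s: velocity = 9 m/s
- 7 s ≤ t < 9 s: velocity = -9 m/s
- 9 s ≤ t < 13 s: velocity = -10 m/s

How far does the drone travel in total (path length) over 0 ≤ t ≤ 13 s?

127 m

Distance (not displacement) is the total path length: add the absolute areas under v-t.
0–1 s: |9| × 1 = 9 m
1–3 s: |-12| × 2 = 24 m
3–7 s: |9| × 4 = 36 m
7–9 s: |-9| × 2 = 18 m
9–13 s: |-10| × 4 = 40 m
Total distance = 127 m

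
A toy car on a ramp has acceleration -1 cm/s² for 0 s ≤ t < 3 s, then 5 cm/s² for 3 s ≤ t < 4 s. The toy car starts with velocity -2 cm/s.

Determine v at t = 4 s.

0 cm/s

Δv equals the area under the a-t graph; then v = v₀ + Δv.
0–3 s: -1 × 3 = -3 cm/s
3–4 s: 5 × 1 = 5 cm/s
Δv = 2 cm/s, so v(4) = -2 + (2) = 0 cm/s.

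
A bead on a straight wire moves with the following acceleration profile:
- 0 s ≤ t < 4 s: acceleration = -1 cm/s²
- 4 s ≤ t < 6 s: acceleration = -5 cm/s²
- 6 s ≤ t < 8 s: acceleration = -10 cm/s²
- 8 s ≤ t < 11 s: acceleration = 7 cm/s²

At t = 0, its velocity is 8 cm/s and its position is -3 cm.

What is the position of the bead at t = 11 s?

-59.5 cm

On each constant-a segment, Δv = aΔt and Δx = v₀Δt + ½aΔt²; chain segment to segment.
0–4 s: v starts 8 cm/s; Δx = 8·4 + ½·-1·4² = 24 cm; v ends 4 cm/s.
4–6 s: v starts 4 cm/s; Δx = 4·2 + ½·-5·2² = -2 cm; v ends -6 cm/s.
6–8 s: v starts -6 cm/s; Δx = -6·2 + ½·-10·2² = -32 cm; v ends -26 cm/s.
8–11 s: v starts -26 cm/s; Δx = -26·3 + ½·7·3² = -46.5 cm; v ends -5 cm/s.
x(11) = -3 + Σ Δx = -59.5 cm.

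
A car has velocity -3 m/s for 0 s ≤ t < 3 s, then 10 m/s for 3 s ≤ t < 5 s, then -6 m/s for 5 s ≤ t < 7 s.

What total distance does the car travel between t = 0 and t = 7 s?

Total distance travelled is ∫|v| dt — sum the magnitudes of each area piece.
0–3 s: |-3| × 3 = 9 m
3–5 s: |10| × 2 = 20 m
5–7 s: |-6| × 2 = 12 m
Total distance = 41 m

41 m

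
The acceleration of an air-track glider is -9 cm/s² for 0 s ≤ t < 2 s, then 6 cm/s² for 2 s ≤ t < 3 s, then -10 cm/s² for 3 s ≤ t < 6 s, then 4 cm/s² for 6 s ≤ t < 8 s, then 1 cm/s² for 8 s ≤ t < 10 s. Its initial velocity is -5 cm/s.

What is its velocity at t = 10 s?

Δv equals the area under the a-t graph; then v = v₀ + Δv.
0–2 s: -9 × 2 = -18 cm/s
2–3 s: 6 × 1 = 6 cm/s
3–6 s: -10 × 3 = -30 cm/s
6–8 s: 4 × 2 = 8 cm/s
8–10 s: 1 × 2 = 2 cm/s
Δv = -32 cm/s, so v(10) = -5 + (-32) = -37 cm/s.

-37 cm/s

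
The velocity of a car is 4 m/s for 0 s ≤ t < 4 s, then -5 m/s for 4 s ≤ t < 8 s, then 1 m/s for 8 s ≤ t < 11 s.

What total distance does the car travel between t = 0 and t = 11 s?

39 m

Total distance travelled is ∫|v| dt — sum the magnitudes of each area piece.
0–4 s: |4| × 4 = 16 m
4–8 s: |-5| × 4 = 20 m
8–11 s: |1| × 3 = 3 m
Total distance = 39 m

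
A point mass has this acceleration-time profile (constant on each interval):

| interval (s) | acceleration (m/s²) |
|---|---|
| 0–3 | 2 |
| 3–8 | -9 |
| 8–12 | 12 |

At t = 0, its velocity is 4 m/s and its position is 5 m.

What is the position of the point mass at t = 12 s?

-80.5 m

On each constant-a segment, Δv = aΔt and Δx = v₀Δt + ½aΔt²; chain segment to segment.
0–3 s: v starts 4 m/s; Δx = 4·3 + ½·2·3² = 21 m; v ends 10 m/s.
3–8 s: v starts 10 m/s; Δx = 10·5 + ½·-9·5² = -62.5 m; v ends -35 m/s.
8–12 s: v starts -35 m/s; Δx = -35·4 + ½·12·4² = -44 m; v ends 13 m/s.
x(12) = 5 + Σ Δx = -80.5 m.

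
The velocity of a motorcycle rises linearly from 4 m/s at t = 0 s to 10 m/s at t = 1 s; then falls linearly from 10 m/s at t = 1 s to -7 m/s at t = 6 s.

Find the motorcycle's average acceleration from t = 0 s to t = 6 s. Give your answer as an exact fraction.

-11/6 m/s²

Average acceleration = Δv/Δt = (-7 − 4)/(6 − 0) = -11/6 m/s².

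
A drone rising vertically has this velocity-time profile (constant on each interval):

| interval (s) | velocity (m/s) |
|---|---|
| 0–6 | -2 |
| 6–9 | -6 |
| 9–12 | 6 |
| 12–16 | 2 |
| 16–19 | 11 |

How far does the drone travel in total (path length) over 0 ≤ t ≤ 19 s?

Total distance travelled is ∫|v| dt — sum the magnitudes of each area piece.
0–6 s: |-2| × 6 = 12 m
6–9 s: |-6| × 3 = 18 m
9–12 s: |6| × 3 = 18 m
12–16 s: |2| × 4 = 8 m
16–19 s: |11| × 3 = 33 m
Total distance = 89 m

89 m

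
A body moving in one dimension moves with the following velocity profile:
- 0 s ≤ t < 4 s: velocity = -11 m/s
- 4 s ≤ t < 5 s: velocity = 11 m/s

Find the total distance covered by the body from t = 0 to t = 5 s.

55 m

Total distance travelled is ∫|v| dt — sum the magnitudes of each area piece.
0–4 s: |-11| × 4 = 44 m
4–5 s: |11| × 1 = 11 m
Total distance = 55 m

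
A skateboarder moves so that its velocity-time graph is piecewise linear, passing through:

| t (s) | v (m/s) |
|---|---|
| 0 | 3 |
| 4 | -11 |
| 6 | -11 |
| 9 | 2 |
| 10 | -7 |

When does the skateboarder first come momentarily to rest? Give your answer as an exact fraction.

t = 6/7 s

v changes sign on 0–4 s (from 3 to -11); the graph is linear there, so v = 0 at t = 0 + (-3)·(4 − 0)/(-11 − 3) = 6/7 s.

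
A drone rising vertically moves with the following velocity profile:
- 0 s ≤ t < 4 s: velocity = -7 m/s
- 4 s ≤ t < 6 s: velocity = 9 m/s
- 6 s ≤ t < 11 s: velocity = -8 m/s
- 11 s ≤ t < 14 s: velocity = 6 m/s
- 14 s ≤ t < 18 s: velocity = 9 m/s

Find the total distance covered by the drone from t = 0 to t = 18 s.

140 m

Total distance travelled is ∫|v| dt — sum the magnitudes of each area piece.
0–4 s: |-7| × 4 = 28 m
4–6 s: |9| × 2 = 18 m
6–11 s: |-8| × 5 = 40 m
11–14 s: |6| × 3 = 18 m
14–18 s: |9| × 4 = 36 m
Total distance = 140 m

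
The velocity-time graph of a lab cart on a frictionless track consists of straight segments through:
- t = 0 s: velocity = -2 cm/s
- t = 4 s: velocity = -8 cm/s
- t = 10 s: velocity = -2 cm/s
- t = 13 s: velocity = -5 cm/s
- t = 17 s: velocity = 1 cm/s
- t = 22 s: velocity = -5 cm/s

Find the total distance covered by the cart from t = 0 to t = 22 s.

80 cm

Distance (not displacement) is the total path length: add the absolute areas under v-t.
0–4 s: |½(-2 + -8)(4)| = 20 cm
4–10 s: |½(-8 + -2)(6)| = 30 cm
10–13 s: |½(-2 + -5)(3)| = 10.5 cm
13–17 s: v = 0 at t = 49/3 s; triangle areas 25/3 + 1/3 = 26/3 cm
17–22 s: v = 0 at t = 107/6 s; triangle areas 5/12 + 125/12 = 65/6 cm
Total distance = 80 cm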